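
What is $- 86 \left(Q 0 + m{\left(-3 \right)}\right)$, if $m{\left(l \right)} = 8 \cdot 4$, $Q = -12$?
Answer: $-2752$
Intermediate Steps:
$m{\left(l \right)} = 32$
$- 86 \left(Q 0 + m{\left(-3 \right)}\right) = - 86 \left(\left(-12\right) 0 + 32\right) = - 86 \left(0 + 32\right) = \left(-86\right) 32 = -2752$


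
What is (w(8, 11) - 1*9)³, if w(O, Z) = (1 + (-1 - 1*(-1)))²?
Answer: -512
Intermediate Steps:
w(O, Z) = 1 (w(O, Z) = (1 + (-1 + 1))² = (1 + 0)² = 1² = 1)
(w(8, 11) - 1*9)³ = (1 - 1*9)³ = (1 - 9)³ = (-8)³ = -512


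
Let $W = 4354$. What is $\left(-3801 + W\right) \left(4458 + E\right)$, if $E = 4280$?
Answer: $4832114$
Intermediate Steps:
$\left(-3801 + W\right) \left(4458 + E\right) = \left(-3801 + 4354\right) \left(4458 + 4280\right) = 553 \cdot 8738 = 4832114$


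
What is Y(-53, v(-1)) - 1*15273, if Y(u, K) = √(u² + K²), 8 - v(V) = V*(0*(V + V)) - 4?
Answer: -15273 + √2953 ≈ -15219.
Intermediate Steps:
v(V) = 12 (v(V) = 8 - (V*(0*(V + V)) - 4) = 8 - (V*(0*(2*V)) - 4) = 8 - (V*0 - 4) = 8 - (0 - 4) = 8 - 1*(-4) = 8 + 4 = 12)
Y(u, K) = √(K² + u²)
Y(-53, v(-1)) - 1*15273 = √(12² + (-53)²) - 1*15273 = √(144 + 2809) - 15273 = √2953 - 15273 = -15273 + √2953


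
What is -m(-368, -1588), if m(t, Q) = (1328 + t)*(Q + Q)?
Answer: 3048960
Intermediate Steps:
m(t, Q) = 2*Q*(1328 + t) (m(t, Q) = (1328 + t)*(2*Q) = 2*Q*(1328 + t))
-m(-368, -1588) = -2*(-1588)*(1328 - 368) = -2*(-1588)*960 = -1*(-3048960) = 3048960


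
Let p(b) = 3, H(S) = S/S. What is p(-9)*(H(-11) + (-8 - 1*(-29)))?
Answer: 66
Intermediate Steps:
H(S) = 1
p(-9)*(H(-11) + (-8 - 1*(-29))) = 3*(1 + (-8 - 1*(-29))) = 3*(1 + (-8 + 29)) = 3*(1 + 21) = 3*22 = 66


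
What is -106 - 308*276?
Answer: -85114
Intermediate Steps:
-106 - 308*276 = -106 - 85008 = -85114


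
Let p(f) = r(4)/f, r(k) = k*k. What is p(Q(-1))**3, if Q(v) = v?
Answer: -4096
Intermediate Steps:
r(k) = k**2
p(f) = 16/f (p(f) = 4**2/f = 16/f)
p(Q(-1))**3 = (16/(-1))**3 = (16*(-1))**3 = (-16)**3 = -4096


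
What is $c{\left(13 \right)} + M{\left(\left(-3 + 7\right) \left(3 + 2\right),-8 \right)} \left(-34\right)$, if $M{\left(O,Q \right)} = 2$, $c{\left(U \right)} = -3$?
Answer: $-71$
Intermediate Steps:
$c{\left(13 \right)} + M{\left(\left(-3 + 7\right) \left(3 + 2\right),-8 \right)} \left(-34\right) = -3 + 2 \left(-34\right) = -3 - 68 = -71$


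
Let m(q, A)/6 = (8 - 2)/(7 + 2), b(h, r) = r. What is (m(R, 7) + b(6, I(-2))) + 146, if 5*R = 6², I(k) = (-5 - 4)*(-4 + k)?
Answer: 204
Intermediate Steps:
I(k) = 36 - 9*k (I(k) = -9*(-4 + k) = 36 - 9*k)
R = 36/5 (R = (⅕)*6² = (⅕)*36 = 36/5 ≈ 7.2000)
m(q, A) = 4 (m(q, A) = 6*((8 - 2)/(7 + 2)) = 6*(6/9) = 6*(6*(⅑)) = 6*(⅔) = 4)
(m(R, 7) + b(6, I(-2))) + 146 = (4 + (36 - 9*(-2))) + 146 = (4 + (36 + 18)) + 146 = (4 + 54) + 146 = 58 + 146 = 204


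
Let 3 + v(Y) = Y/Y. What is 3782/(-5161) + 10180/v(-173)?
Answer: -26273272/5161 ≈ -5090.7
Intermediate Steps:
v(Y) = -2 (v(Y) = -3 + Y/Y = -3 + 1 = -2)
3782/(-5161) + 10180/v(-173) = 3782/(-5161) + 10180/(-2) = 3782*(-1/5161) + 10180*(-½) = -3782/5161 - 5090 = -26273272/5161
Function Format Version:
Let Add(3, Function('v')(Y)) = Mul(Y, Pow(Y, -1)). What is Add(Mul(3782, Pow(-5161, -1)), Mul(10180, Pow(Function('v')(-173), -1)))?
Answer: Rational(-26273272, 5161) ≈ -5090.7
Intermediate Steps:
Function('v')(Y) = -2 (Function('v')(Y) = Add(-3, Mul(Y, Pow(Y, -1))) = Add(-3, 1) = -2)
Add(Mul(3782, Pow(-5161, -1)), Mul(10180, Pow(Function('v')(-173), -1))) = Add(Mul(3782, Pow(-5161, -1)), Mul(10180, Pow(-2, -1))) = Add(Mul(3782, Rational(-1, 5161)), Mul(10180, Rational(-1, 2))) = Add(Rational(-3782, 5161), -5090) = Rational(-26273272, 5161)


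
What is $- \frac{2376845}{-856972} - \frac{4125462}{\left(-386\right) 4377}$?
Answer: $\frac{1258522889859}{241312174564} \approx 5.2153$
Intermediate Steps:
$- \frac{2376845}{-856972} - \frac{4125462}{\left(-386\right) 4377} = \left(-2376845\right) \left(- \frac{1}{856972}\right) - \frac{4125462}{-1689522} = \frac{2376845}{856972} - - \frac{687577}{281587} = \frac{2376845}{856972} + \frac{687577}{281587} = \frac{1258522889859}{241312174564}$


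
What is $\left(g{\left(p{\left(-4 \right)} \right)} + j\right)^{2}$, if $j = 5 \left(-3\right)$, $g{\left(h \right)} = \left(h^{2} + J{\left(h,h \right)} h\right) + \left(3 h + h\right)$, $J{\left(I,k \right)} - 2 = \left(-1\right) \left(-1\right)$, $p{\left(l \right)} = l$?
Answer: $729$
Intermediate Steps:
$J{\left(I,k \right)} = 3$ ($J{\left(I,k \right)} = 2 - -1 = 2 + 1 = 3$)
$g{\left(h \right)} = h^{2} + 7 h$ ($g{\left(h \right)} = \left(h^{2} + 3 h\right) + \left(3 h + h\right) = \left(h^{2} + 3 h\right) + 4 h = h^{2} + 7 h$)
$j = -15$
$\left(g{\left(p{\left(-4 \right)} \right)} + j\right)^{2} = \left(- 4 \left(7 - 4\right) - 15\right)^{2} = \left(\left(-4\right) 3 - 15\right)^{2} = \left(-12 - 15\right)^{2} = \left(-27\right)^{2} = 729$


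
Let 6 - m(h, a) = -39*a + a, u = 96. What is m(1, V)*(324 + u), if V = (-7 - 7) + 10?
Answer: -61320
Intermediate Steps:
V = -4 (V = -14 + 10 = -4)
m(h, a) = 6 + 38*a (m(h, a) = 6 - (-39*a + a) = 6 - (-38)*a = 6 + 38*a)
m(1, V)*(324 + u) = (6 + 38*(-4))*(324 + 96) = (6 - 152)*420 = -146*420 = -61320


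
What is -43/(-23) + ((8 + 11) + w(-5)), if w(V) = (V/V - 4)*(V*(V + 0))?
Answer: -1245/23 ≈ -54.130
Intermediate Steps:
w(V) = -3*V² (w(V) = (1 - 4)*(V*V) = -3*V²)
-43/(-23) + ((8 + 11) + w(-5)) = -43/(-23) + ((8 + 11) - 3*(-5)²) = -43*(-1/23) + (19 - 3*25) = 43/23 + (19 - 75) = 43/23 - 56 = -1245/23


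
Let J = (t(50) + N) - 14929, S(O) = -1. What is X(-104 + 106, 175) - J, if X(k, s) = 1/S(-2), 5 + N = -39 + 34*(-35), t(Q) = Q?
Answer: 16112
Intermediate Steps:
N = -1234 (N = -5 + (-39 + 34*(-35)) = -5 + (-39 - 1190) = -5 - 1229 = -1234)
X(k, s) = -1 (X(k, s) = 1/(-1) = -1)
J = -16113 (J = (50 - 1234) - 14929 = -1184 - 14929 = -16113)
X(-104 + 106, 175) - J = -1 - 1*(-16113) = -1 + 16113 = 16112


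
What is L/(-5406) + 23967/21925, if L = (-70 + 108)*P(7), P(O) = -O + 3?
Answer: 66449101/59263275 ≈ 1.1213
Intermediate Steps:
P(O) = 3 - O
L = -152 (L = (-70 + 108)*(3 - 1*7) = 38*(3 - 7) = 38*(-4) = -152)
L/(-5406) + 23967/21925 = -152/(-5406) + 23967/21925 = -152*(-1/5406) + 23967*(1/21925) = 76/2703 + 23967/21925 = 66449101/59263275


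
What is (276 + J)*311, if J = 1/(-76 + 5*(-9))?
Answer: 10385845/121 ≈ 85833.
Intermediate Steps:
J = -1/121 (J = 1/(-76 - 45) = 1/(-121) = -1/121 ≈ -0.0082645)
(276 + J)*311 = (276 - 1/121)*311 = (33395/121)*311 = 10385845/121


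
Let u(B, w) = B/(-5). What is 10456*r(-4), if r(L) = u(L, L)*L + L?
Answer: -376416/5 ≈ -75283.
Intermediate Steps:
u(B, w) = -B/5 (u(B, w) = B*(-⅕) = -B/5)
r(L) = L - L²/5 (r(L) = (-L/5)*L + L = -L²/5 + L = L - L²/5)
10456*r(-4) = 10456*((⅕)*(-4)*(5 - 1*(-4))) = 10456*((⅕)*(-4)*(5 + 4)) = 10456*((⅕)*(-4)*9) = 10456*(-36/5) = -376416/5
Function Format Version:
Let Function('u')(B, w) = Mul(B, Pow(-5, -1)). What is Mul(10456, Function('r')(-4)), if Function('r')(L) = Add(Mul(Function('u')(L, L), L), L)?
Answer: Rational(-376416, 5) ≈ -75283.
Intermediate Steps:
Function('u')(B, w) = Mul(Rational(-1, 5), B) (Function('u')(B, w) = Mul(B, Rational(-1, 5)) = Mul(Rational(-1, 5), B))
Function('r')(L) = Add(L, Mul(Rational(-1, 5), Pow(L, 2))) (Function('r')(L) = Add(Mul(Mul(Rational(-1, 5), L), L), L) = Add(Mul(Rational(-1, 5), Pow(L, 2)), L) = Add(L, Mul(Rational(-1, 5), Pow(L, 2))))
Mul(10456, Function('r')(-4)) = Mul(10456, Mul(Rational(1, 5), -4, Add(5, Mul(-1, -4)))) = Mul(10456, Mul(Rational(1, 5), -4, Add(5, 4))) = Mul(10456, Mul(Rational(1, 5), -4, 9)) = Mul(10456, Rational(-36, 5)) = Rational(-376416, 5)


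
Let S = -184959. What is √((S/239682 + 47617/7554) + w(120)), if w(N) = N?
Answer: √2857697680439642241/150879819 ≈ 11.204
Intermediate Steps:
√((S/239682 + 47617/7554) + w(120)) = √((-184959/239682 + 47617/7554) + 120) = √((-184959*1/239682 + 47617*(1/7554)) + 120) = √((-61653/79894 + 47617/7554) + 120) = √(834646459/150879819 + 120) = √(18940224739/150879819) = √2857697680439642241/150879819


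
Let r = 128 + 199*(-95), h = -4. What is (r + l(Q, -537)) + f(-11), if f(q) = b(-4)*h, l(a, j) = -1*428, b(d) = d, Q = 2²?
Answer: -19189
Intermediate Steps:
Q = 4
l(a, j) = -428
f(q) = 16 (f(q) = -4*(-4) = 16)
r = -18777 (r = 128 - 18905 = -18777)
(r + l(Q, -537)) + f(-11) = (-18777 - 428) + 16 = -19205 + 16 = -19189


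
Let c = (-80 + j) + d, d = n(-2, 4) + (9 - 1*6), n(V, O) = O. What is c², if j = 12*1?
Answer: 3721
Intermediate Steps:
j = 12
d = 7 (d = 4 + (9 - 1*6) = 4 + (9 - 6) = 4 + 3 = 7)
c = -61 (c = (-80 + 12) + 7 = -68 + 7 = -61)
c² = (-61)² = 3721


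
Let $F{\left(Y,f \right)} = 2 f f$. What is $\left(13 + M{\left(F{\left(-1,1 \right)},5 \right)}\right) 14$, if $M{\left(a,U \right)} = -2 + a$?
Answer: $182$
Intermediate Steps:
$F{\left(Y,f \right)} = 2 f^{2}$
$\left(13 + M{\left(F{\left(-1,1 \right)},5 \right)}\right) 14 = \left(13 - \left(2 - 2 \cdot 1^{2}\right)\right) 14 = \left(13 + \left(-2 + 2 \cdot 1\right)\right) 14 = \left(13 + \left(-2 + 2\right)\right) 14 = \left(13 + 0\right) 14 = 13 \cdot 14 = 182$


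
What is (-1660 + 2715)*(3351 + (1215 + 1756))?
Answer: 6669710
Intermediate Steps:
(-1660 + 2715)*(3351 + (1215 + 1756)) = 1055*(3351 + 2971) = 1055*6322 = 6669710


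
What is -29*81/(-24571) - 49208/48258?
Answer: -547865863/592873659 ≈ -0.92409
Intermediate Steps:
-29*81/(-24571) - 49208/48258 = -2349*(-1/24571) - 49208*1/48258 = 2349/24571 - 24604/24129 = -547865863/592873659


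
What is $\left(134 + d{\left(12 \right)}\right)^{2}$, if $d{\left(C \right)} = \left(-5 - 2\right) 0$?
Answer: $17956$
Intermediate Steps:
$d{\left(C \right)} = 0$ ($d{\left(C \right)} = \left(-7\right) 0 = 0$)
$\left(134 + d{\left(12 \right)}\right)^{2} = \left(134 + 0\right)^{2} = 134^{2} = 17956$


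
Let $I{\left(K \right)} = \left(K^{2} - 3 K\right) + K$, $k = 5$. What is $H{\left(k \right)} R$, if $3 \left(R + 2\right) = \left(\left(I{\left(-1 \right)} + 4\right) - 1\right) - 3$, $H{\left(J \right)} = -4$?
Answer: $4$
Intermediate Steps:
$I{\left(K \right)} = K^{2} - 2 K$
$R = -1$ ($R = -2 + \frac{\left(\left(- (-2 - 1) + 4\right) - 1\right) - 3}{3} = -2 + \frac{\left(\left(\left(-1\right) \left(-3\right) + 4\right) - 1\right) - 3}{3} = -2 + \frac{\left(\left(3 + 4\right) - 1\right) - 3}{3} = -2 + \frac{\left(7 - 1\right) - 3}{3} = -2 + \frac{6 - 3}{3} = -2 + \frac{1}{3} \cdot 3 = -2 + 1 = -1$)
$H{\left(k \right)} R = \left(-4\right) \left(-1\right) = 4$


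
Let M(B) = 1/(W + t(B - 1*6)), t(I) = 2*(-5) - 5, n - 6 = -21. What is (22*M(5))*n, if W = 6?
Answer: 110/3 ≈ 36.667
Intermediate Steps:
n = -15 (n = 6 - 21 = -15)
t(I) = -15 (t(I) = -10 - 5 = -15)
M(B) = -1/9 (M(B) = 1/(6 - 15) = 1/(-9) = -1/9)
(22*M(5))*n = (22*(-1/9))*(-15) = -22/9*(-15) = 110/3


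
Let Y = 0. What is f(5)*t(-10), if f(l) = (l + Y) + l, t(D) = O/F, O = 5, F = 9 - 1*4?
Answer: 10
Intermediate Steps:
F = 5 (F = 9 - 4 = 5)
t(D) = 1 (t(D) = 5/5 = 5*(1/5) = 1)
f(l) = 2*l (f(l) = (l + 0) + l = l + l = 2*l)
f(5)*t(-10) = (2*5)*1 = 10*1 = 10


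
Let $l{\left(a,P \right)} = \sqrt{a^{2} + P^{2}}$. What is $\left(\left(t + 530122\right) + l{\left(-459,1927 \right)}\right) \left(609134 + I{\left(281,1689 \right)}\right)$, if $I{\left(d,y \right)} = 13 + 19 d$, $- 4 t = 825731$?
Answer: $\frac{397805024951}{2} + 614486 \sqrt{3924010} \approx 2.0012 \cdot 10^{11}$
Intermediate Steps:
$t = - \frac{825731}{4}$ ($t = \left(- \frac{1}{4}\right) 825731 = - \frac{825731}{4} \approx -2.0643 \cdot 10^{5}$)
$l{\left(a,P \right)} = \sqrt{P^{2} + a^{2}}$
$\left(\left(t + 530122\right) + l{\left(-459,1927 \right)}\right) \left(609134 + I{\left(281,1689 \right)}\right) = \left(\left(- \frac{825731}{4} + 530122\right) + \sqrt{1927^{2} + \left(-459\right)^{2}}\right) \left(609134 + \left(13 + 19 \cdot 281\right)\right) = \left(\frac{1294757}{4} + \sqrt{3713329 + 210681}\right) \left(609134 + \left(13 + 5339\right)\right) = \left(\frac{1294757}{4} + \sqrt{3924010}\right) \left(609134 + 5352\right) = \left(\frac{1294757}{4} + \sqrt{3924010}\right) 614486 = \frac{397805024951}{2} + 614486 \sqrt{3924010}$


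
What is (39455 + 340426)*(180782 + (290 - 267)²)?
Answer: 68876603991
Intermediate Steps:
(39455 + 340426)*(180782 + (290 - 267)²) = 379881*(180782 + 23²) = 379881*(180782 + 529) = 379881*181311 = 68876603991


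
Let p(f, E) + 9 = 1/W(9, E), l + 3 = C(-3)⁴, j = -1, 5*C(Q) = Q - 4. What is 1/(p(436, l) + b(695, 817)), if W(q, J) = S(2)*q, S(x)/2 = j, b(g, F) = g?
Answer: 18/12347 ≈ 0.0014578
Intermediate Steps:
C(Q) = -⅘ + Q/5 (C(Q) = (Q - 4)/5 = (-4 + Q)/5 = -⅘ + Q/5)
S(x) = -2 (S(x) = 2*(-1) = -2)
l = 526/625 (l = -3 + (-⅘ + (⅕)*(-3))⁴ = -3 + (-⅘ - ⅗)⁴ = -3 + (-7/5)⁴ = -3 + 2401/625 = 526/625 ≈ 0.84160)
W(q, J) = -2*q
p(f, E) = -163/18 (p(f, E) = -9 + 1/(-2*9) = -9 + 1/(-18) = -9 - 1/18 = -163/18)
1/(p(436, l) + b(695, 817)) = 1/(-163/18 + 695) = 1/(12347/18) = 18/12347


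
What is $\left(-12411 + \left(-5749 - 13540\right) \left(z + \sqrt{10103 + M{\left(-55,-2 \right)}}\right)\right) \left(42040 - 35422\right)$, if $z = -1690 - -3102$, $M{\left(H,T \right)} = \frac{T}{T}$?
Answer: $-180330434022 - 255309204 \sqrt{2526} \approx -1.9316 \cdot 10^{11}$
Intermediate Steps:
$M{\left(H,T \right)} = 1$
$z = 1412$ ($z = -1690 + 3102 = 1412$)
$\left(-12411 + \left(-5749 - 13540\right) \left(z + \sqrt{10103 + M{\left(-55,-2 \right)}}\right)\right) \left(42040 - 35422\right) = \left(-12411 + \left(-5749 - 13540\right) \left(1412 + \sqrt{10103 + 1}\right)\right) \left(42040 - 35422\right) = \left(-12411 - 19289 \left(1412 + \sqrt{10104}\right)\right) 6618 = \left(-12411 - 19289 \left(1412 + 2 \sqrt{2526}\right)\right) 6618 = \left(-12411 - \left(27236068 + 38578 \sqrt{2526}\right)\right) 6618 = \left(-27248479 - 38578 \sqrt{2526}\right) 6618 = -180330434022 - 255309204 \sqrt{2526}$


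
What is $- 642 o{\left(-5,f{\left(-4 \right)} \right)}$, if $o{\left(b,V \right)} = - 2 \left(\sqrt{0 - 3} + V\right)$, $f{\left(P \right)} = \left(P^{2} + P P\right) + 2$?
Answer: $43656 + 1284 i \sqrt{3} \approx 43656.0 + 2224.0 i$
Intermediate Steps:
$f{\left(P \right)} = 2 + 2 P^{2}$ ($f{\left(P \right)} = \left(P^{2} + P^{2}\right) + 2 = 2 P^{2} + 2 = 2 + 2 P^{2}$)
$o{\left(b,V \right)} = - 2 V - 2 i \sqrt{3}$ ($o{\left(b,V \right)} = - 2 \left(\sqrt{-3} + V\right) = - 2 \left(i \sqrt{3} + V\right) = - 2 \left(V + i \sqrt{3}\right) = - 2 V - 2 i \sqrt{3}$)
$- 642 o{\left(-5,f{\left(-4 \right)} \right)} = - 642 \left(- 2 \left(2 + 2 \left(-4\right)^{2}\right) - 2 i \sqrt{3}\right) = - 642 \left(- 2 \left(2 + 2 \cdot 16\right) - 2 i \sqrt{3}\right) = - 642 \left(- 2 \left(2 + 32\right) - 2 i \sqrt{3}\right) = - 642 \left(\left(-2\right) 34 - 2 i \sqrt{3}\right) = - 642 \left(-68 - 2 i \sqrt{3}\right) = 43656 + 1284 i \sqrt{3}$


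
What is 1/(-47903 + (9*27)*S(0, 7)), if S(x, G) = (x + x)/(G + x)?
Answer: -1/47903 ≈ -2.0876e-5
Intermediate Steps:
S(x, G) = 2*x/(G + x) (S(x, G) = (2*x)/(G + x) = 2*x/(G + x))
1/(-47903 + (9*27)*S(0, 7)) = 1/(-47903 + (9*27)*(2*0/(7 + 0))) = 1/(-47903 + 243*(2*0/7)) = 1/(-47903 + 243*(2*0*(⅐))) = 1/(-47903 + 243*0) = 1/(-47903 + 0) = 1/(-47903) = -1/47903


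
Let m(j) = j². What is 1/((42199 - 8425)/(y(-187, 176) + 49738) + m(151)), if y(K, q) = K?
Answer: 16517/376615375 ≈ 4.3856e-5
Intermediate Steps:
1/((42199 - 8425)/(y(-187, 176) + 49738) + m(151)) = 1/((42199 - 8425)/(-187 + 49738) + 151²) = 1/(33774/49551 + 22801) = 1/(33774*(1/49551) + 22801) = 1/(11258/16517 + 22801) = 1/(376615375/16517) = 16517/376615375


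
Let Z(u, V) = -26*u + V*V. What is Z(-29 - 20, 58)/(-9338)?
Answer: -2319/4669 ≈ -0.49668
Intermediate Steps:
Z(u, V) = V**2 - 26*u (Z(u, V) = -26*u + V**2 = V**2 - 26*u)
Z(-29 - 20, 58)/(-9338) = (58**2 - 26*(-29 - 20))/(-9338) = (3364 - 26*(-49))*(-1/9338) = (3364 + 1274)*(-1/9338) = 4638*(-1/9338) = -2319/4669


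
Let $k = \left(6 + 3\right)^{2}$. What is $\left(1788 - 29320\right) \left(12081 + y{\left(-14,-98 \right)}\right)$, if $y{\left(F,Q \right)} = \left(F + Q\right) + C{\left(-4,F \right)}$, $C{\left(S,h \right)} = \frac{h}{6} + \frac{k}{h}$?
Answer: $- \frac{6915446462}{21} \approx -3.2931 \cdot 10^{8}$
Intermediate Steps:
$k = 81$ ($k = 9^{2} = 81$)
$C{\left(S,h \right)} = \frac{81}{h} + \frac{h}{6}$ ($C{\left(S,h \right)} = \frac{h}{6} + \frac{81}{h} = \frac{81}{h} + \frac{h}{6}$)
$y{\left(F,Q \right)} = Q + \frac{81}{F} + \frac{7 F}{6}$ ($y{\left(F,Q \right)} = \left(F + Q\right) + \left(\frac{81}{F} + \frac{F}{6}\right) = Q + \frac{81}{F} + \frac{7 F}{6}$)
$\left(1788 - 29320\right) \left(12081 + y{\left(-14,-98 \right)}\right) = \left(1788 - 29320\right) \left(12081 + \left(-98 + \frac{81}{-14} + \frac{7}{6} \left(-14\right)\right)\right) = - 27532 \left(12081 - \frac{5045}{42}\right) = \left(-27532\right) \frac{502357}{42} = - \frac{6915446462}{21}$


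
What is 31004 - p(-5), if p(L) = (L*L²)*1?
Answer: 31129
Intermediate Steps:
p(L) = L³ (p(L) = L³*1 = L³)
31004 - p(-5) = 31004 - 1*(-5)³ = 31004 - 1*(-125) = 31004 + 125 = 31129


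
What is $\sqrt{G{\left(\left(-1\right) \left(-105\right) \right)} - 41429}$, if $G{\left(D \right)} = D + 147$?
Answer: $i \sqrt{41177} \approx 202.92 i$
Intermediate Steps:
$G{\left(D \right)} = 147 + D$
$\sqrt{G{\left(\left(-1\right) \left(-105\right) \right)} - 41429} = \sqrt{\left(147 - -105\right) - 41429} = \sqrt{\left(147 + 105\right) - 41429} = \sqrt{252 - 41429} = \sqrt{-41177} = i \sqrt{41177}$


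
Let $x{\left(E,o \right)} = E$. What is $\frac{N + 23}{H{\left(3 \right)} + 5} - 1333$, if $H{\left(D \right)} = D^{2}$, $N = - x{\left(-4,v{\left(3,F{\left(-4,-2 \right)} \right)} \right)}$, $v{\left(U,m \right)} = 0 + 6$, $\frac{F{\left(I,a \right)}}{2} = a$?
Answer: $- \frac{18635}{14} \approx -1331.1$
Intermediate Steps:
$F{\left(I,a \right)} = 2 a$
$v{\left(U,m \right)} = 6$
$N = 4$ ($N = \left(-1\right) \left(-4\right) = 4$)
$\frac{N + 23}{H{\left(3 \right)} + 5} - 1333 = \frac{4 + 23}{3^{2} + 5} - 1333 = \frac{27}{9 + 5} - 1333 = \frac{27}{14} - 1333 = - \frac{18635}{14}$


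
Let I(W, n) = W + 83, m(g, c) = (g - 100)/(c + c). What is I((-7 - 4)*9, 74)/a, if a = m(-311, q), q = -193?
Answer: -6176/411 ≈ -15.027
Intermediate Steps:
m(g, c) = (-100 + g)/(2*c) (m(g, c) = (-100 + g)/((2*c)) = (-100 + g)*(1/(2*c)) = (-100 + g)/(2*c))
I(W, n) = 83 + W
a = 411/386 (a = (½)*(-100 - 311)/(-193) = (½)*(-1/193)*(-411) = 411/386 ≈ 1.0648)
I((-7 - 4)*9, 74)/a = (83 + (-7 - 4)*9)/(411/386) = (83 - 11*9)*(386/411) = (83 - 99)*(386/411) = -16*386/411 = -6176/411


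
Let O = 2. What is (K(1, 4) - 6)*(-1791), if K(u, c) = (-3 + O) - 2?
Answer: 16119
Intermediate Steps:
K(u, c) = -3 (K(u, c) = (-3 + 2) - 2 = -1 - 2 = -3)
(K(1, 4) - 6)*(-1791) = (-3 - 6)*(-1791) = -9*(-1791) = 16119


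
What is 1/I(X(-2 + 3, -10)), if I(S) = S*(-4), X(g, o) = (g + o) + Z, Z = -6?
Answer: 1/60 ≈ 0.016667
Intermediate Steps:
X(g, o) = -6 + g + o (X(g, o) = (g + o) - 6 = -6 + g + o)
I(S) = -4*S
1/I(X(-2 + 3, -10)) = 1/(-4*(-6 + (-2 + 3) - 10)) = 1/(-4*(-6 + 1 - 10)) = 1/(-4*(-15)) = 1/60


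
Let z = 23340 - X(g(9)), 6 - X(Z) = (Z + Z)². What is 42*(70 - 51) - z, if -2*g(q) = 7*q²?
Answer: -344025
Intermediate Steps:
g(q) = -7*q²/2
X(Z) = 6 - 4*Z² (X(Z) = 6 - (Z + Z)² = 6 - (2*Z)² = 6 - 4*Z²)
z = 344823 (z = 23340 - (6 - 4*(-7/2*9²)²) = 23340 - (6 - 4*(-7/2*81)²) = 23340 - (6 - 4*(-567/2)²) = 23340 - (6 - 4*321489/4) = 23340 - (6 - 321489) = 23340 - 1*(-321483) = 23340 + 321483 = 344823)
42*(70 - 51) - z = 42*(70 - 51) - 1*344823 = 42*19 - 344823 = 798 - 344823 = -344025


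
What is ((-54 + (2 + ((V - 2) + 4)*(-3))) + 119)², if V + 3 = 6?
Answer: 2704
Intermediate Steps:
V = 3 (V = -3 + 6 = 3)
((-54 + (2 + ((V - 2) + 4)*(-3))) + 119)² = ((-54 + (2 + ((3 - 2) + 4)*(-3))) + 119)² = ((-54 + (2 + (1 + 4)*(-3))) + 119)² = ((-54 + (2 + 5*(-3))) + 119)² = ((-54 + (2 - 15)) + 119)² = ((-54 - 13) + 119)² = (-67 + 119)² = 52² = 2704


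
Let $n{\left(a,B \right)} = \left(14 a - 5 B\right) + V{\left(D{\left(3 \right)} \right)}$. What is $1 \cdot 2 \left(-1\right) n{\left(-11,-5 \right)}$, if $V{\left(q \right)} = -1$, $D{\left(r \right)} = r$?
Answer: $260$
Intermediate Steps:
$n{\left(a,B \right)} = -1 - 5 B + 14 a$ ($n{\left(a,B \right)} = \left(14 a - 5 B\right) - 1 = \left(- 5 B + 14 a\right) - 1 = -1 - 5 B + 14 a$)
$1 \cdot 2 \left(-1\right) n{\left(-11,-5 \right)} = 1 \cdot 2 \left(-1\right) \left(-1 - -25 + 14 \left(-11\right)\right) = 2 \left(-1\right) \left(-1 + 25 - 154\right) = \left(-2\right) \left(-130\right) = 260$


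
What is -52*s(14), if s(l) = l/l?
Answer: -52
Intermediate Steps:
s(l) = 1
-52*s(14) = -52*1 = -52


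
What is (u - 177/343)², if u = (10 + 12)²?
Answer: 27501247225/117649 ≈ 2.3376e+5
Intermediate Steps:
u = 484 (u = 22² = 484)
(u - 177/343)² = (484 - 177/343)² = (165835/343)² = 27501247225/117649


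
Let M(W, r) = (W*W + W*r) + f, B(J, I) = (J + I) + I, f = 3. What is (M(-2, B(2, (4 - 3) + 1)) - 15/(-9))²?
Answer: 100/9 ≈ 11.111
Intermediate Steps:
B(J, I) = J + 2*I (B(J, I) = (I + J) + I = J + 2*I)
M(W, r) = 3 + W² + W*r (M(W, r) = (W*W + W*r) + 3 = (W² + W*r) + 3 = 3 + W² + W*r)
(M(-2, B(2, (4 - 3) + 1)) - 15/(-9))² = ((3 + (-2)² - 2*(2 + 2*((4 - 3) + 1))) - 15/(-9))² = ((3 + 4 - 2*(2 + 2*(1 + 1))) - 15*(-⅑))² = ((3 + 4 - 2*(2 + 2*2)) + 5/3)² = ((3 + 4 - 2*(2 + 4)) + 5/3)² = ((3 + 4 - 2*6) + 5/3)² = ((3 + 4 - 12) + 5/3)² = (-5 + 5/3)² = (-10/3)² = 100/9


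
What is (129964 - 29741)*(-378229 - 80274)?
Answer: -45952546169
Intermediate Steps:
(129964 - 29741)*(-378229 - 80274) = 100223*(-458503) = -45952546169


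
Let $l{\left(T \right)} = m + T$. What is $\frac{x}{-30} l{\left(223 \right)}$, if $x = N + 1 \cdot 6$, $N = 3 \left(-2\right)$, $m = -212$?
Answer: $0$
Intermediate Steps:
$N = -6$
$x = 0$ ($x = -6 + 1 \cdot 6 = -6 + 6 = 0$)
$l{\left(T \right)} = -212 + T$
$\frac{x}{-30} l{\left(223 \right)} = \frac{0}{-30} \left(-212 + 223\right) = 0 \left(- \frac{1}{30}\right) 11 = 0 \cdot 11 = 0$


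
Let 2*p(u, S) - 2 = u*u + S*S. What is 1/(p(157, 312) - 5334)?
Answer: 2/111327 ≈ 1.7965e-5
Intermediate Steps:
p(u, S) = 1 + S²/2 + u²/2 (p(u, S) = 1 + (u*u + S*S)/2 = 1 + (u² + S²)/2 = 1 + (S² + u²)/2 = 1 + (S²/2 + u²/2) = 1 + S²/2 + u²/2)
1/(p(157, 312) - 5334) = 1/((1 + (½)*312² + (½)*157²) - 5334) = 1/((1 + (½)*97344 + (½)*24649) - 5334) = 1/((1 + 48672 + 24649/2) - 5334) = 1/(121995/2 - 5334) = 1/(111327/2) = 2/111327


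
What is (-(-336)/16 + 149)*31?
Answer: 5270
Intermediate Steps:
(-(-336)/16 + 149)*31 = (-12*(-7/4) + 149)*31 = (21 + 149)*31 = 170*31 = 5270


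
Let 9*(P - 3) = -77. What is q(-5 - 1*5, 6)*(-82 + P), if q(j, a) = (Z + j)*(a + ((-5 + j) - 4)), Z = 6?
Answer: -40976/9 ≈ -4552.9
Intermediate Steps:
P = -50/9 (P = 3 + (⅑)*(-77) = 3 - 77/9 = -50/9 ≈ -5.5556)
q(j, a) = (6 + j)*(-9 + a + j) (q(j, a) = (6 + j)*(a + ((-5 + j) - 4)) = (6 + j)*(a + (-9 + j)) = (6 + j)*(-9 + a + j))
q(-5 - 1*5, 6)*(-82 + P) = (-54 + (-5 - 1*5)² - 3*(-5 - 1*5) + 6*6 + 6*(-5 - 1*5))*(-82 - 50/9) = (-54 + (-5 - 5)² - 3*(-5 - 5) + 36 + 6*(-5 - 5))*(-788/9) = (-54 + (-10)² - 3*(-10) + 36 + 6*(-10))*(-788/9) = (-54 + 100 + 30 + 36 - 60)*(-788/9) = 52*(-788/9) = -40976/9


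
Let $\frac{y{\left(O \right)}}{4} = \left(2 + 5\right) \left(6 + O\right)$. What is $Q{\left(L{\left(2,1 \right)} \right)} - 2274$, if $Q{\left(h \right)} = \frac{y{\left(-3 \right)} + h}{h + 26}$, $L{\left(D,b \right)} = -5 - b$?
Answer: $- \frac{22701}{10} \approx -2270.1$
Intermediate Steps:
$y{\left(O \right)} = 168 + 28 O$ ($y{\left(O \right)} = 4 \left(2 + 5\right) \left(6 + O\right) = 4 \cdot 7 \left(6 + O\right) = 4 \left(42 + 7 O\right) = 168 + 28 O$)
$Q{\left(h \right)} = \frac{84 + h}{26 + h}$ ($Q{\left(h \right)} = \frac{\left(168 + 28 \left(-3\right)\right) + h}{h + 26} = \frac{\left(168 - 84\right) + h}{26 + h} = \frac{84 + h}{26 + h}$)
$Q{\left(L{\left(2,1 \right)} \right)} - 2274 = \frac{84 - 6}{26 - 6} - 2274 = \frac{1}{20} \cdot 78 - 2274 = \frac{39}{10} - 2274 = - \frac{22701}{10}$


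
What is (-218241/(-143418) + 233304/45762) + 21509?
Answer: 7844947060131/364616362 ≈ 21516.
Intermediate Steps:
(-218241/(-143418) + 233304/45762) + 21509 = (-218241*(-1/143418) + 233304*(1/45762)) + 21509 = (72747/47806 + 38884/7627) + 21509 = 2413729873/364616362 + 21509 = 7844947060131/364616362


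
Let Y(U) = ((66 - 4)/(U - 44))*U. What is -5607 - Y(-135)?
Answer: -1012023/179 ≈ -5653.8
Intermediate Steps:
Y(U) = 62*U/(-44 + U) (Y(U) = (62/(-44 + U))*U = 62*U/(-44 + U))
-5607 - Y(-135) = -5607 - 62*(-135)/(-44 - 135) = -5607 - 62*(-135)/(-179) = -5607 - 62*(-135)*(-1)/179 = -5607 - 1*8370/179 = -5607 - 8370/179 = -1012023/179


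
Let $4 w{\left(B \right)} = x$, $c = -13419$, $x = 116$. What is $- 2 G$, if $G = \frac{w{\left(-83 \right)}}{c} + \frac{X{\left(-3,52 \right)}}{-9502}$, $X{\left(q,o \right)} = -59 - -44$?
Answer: $\frac{74273}{63753669} \approx 0.001165$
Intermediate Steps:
$X{\left(q,o \right)} = -15$ ($X{\left(q,o \right)} = -59 + 44 = -15$)
$w{\left(B \right)} = 29$ ($w{\left(B \right)} = \frac{1}{4} \cdot 116 = 29$)
$G = - \frac{74273}{127507338}$ ($G = \frac{29}{-13419} - \frac{15}{-9502} = 29 \left(- \frac{1}{13419}\right) - - \frac{15}{9502} = - \frac{29}{13419} + \frac{15}{9502} = - \frac{74273}{127507338} \approx -0.0005825$)
$- 2 G = \left(-2\right) \left(- \frac{74273}{127507338}\right) = \frac{74273}{63753669}$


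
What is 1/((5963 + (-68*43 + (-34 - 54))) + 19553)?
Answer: 1/22504 ≈ 4.4437e-5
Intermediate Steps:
1/((5963 + (-68*43 + (-34 - 54))) + 19553) = 1/((5963 + (-2924 - 88)) + 19553) = 1/((5963 - 3012) + 19553) = 1/(2951 + 19553) = 1/22504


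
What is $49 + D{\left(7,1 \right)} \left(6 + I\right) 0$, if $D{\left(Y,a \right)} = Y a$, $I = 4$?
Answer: $49$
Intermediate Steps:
$49 + D{\left(7,1 \right)} \left(6 + I\right) 0 = 49 + 7 \cdot 1 \left(6 + 4\right) 0 = 49 + 7 \cdot 10 \cdot 0 = 49 + 7 \cdot 0 = 49 + 0 = 49$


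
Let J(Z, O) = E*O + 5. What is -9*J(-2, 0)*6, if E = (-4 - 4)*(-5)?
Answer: -270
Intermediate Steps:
E = 40 (E = -8*(-5) = 40)
J(Z, O) = 5 + 40*O (J(Z, O) = 40*O + 5 = 5 + 40*O)
-9*J(-2, 0)*6 = -9*(5 + 40*0)*6 = -9*(5 + 0)*6 = -9*5*6 = -45*6 = -270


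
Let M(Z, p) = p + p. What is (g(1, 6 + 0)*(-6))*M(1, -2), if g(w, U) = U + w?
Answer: 168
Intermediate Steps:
M(Z, p) = 2*p
(g(1, 6 + 0)*(-6))*M(1, -2) = (((6 + 0) + 1)*(-6))*(2*(-2)) = ((6 + 1)*(-6))*(-4) = (7*(-6))*(-4) = -42*(-4) = 168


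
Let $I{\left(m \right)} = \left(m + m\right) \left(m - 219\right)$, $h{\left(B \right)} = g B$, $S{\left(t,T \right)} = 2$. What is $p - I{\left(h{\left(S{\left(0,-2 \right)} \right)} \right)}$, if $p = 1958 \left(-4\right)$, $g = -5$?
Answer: $-12412$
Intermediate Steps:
$h{\left(B \right)} = - 5 B$
$I{\left(m \right)} = 2 m \left(-219 + m\right)$
$p = -7832$
$p - I{\left(h{\left(S{\left(0,-2 \right)} \right)} \right)} = -7832 - 2 \left(\left(-5\right) 2\right) \left(-219 - 10\right) = -7832 - 2 \left(-10\right) \left(-219 - 10\right) = -7832 - 2 \left(-10\right) \left(-229\right) = -7832 - 4580 = -12412$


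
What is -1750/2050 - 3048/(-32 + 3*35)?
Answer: -127523/2993 ≈ -42.607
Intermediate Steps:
-1750/2050 - 3048/(-32 + 3*35) = -1750*1/2050 - 3048/(-32 + 105) = -35/41 - 3048/73 = -127523/2993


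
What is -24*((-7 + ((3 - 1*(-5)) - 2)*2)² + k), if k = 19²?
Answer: -9264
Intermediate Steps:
k = 361
-24*((-7 + ((3 - 1*(-5)) - 2)*2)² + k) = -24*((-7 + ((3 - 1*(-5)) - 2)*2)² + 361) = -24*((-7 + ((3 + 5) - 2)*2)² + 361) = -24*((-7 + (8 - 2)*2)² + 361) = -24*((-7 + 6*2)² + 361) = -24*((-7 + 12)² + 361) = -24*(5² + 361) = -24*(25 + 361) = -24*386 = -9264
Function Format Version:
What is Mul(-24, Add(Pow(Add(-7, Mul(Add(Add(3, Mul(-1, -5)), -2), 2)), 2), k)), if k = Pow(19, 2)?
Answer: -9264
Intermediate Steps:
k = 361
Mul(-24, Add(Pow(Add(-7, Mul(Add(Add(3, Mul(-1, -5)), -2), 2)), 2), k)) = Mul(-24, Add(Pow(Add(-7, Mul(Add(Add(3, Mul(-1, -5)), -2), 2)), 2), 361)) = Mul(-24, Add(Pow(Add(-7, Mul(Add(Add(3, 5), -2), 2)), 2), 361)) = Mul(-24, Add(Pow(Add(-7, Mul(Add(8, -2), 2)), 2), 361)) = Mul(-24, Add(Pow(Add(-7, Mul(6, 2)), 2), 361)) = Mul(-24, Add(Pow(Add(-7, 12), 2), 361)) = Mul(-24, Add(Pow(5, 2), 361)) = Mul(-24, Add(25, 361)) = Mul(-24, 386) = -9264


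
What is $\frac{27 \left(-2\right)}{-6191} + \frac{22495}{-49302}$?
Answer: $- \frac{12418567}{27748062} \approx -0.44755$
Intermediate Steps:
$\frac{27 \left(-2\right)}{-6191} + \frac{22495}{-49302} = \left(-54\right) \left(- \frac{1}{6191}\right) + 22495 \left(- \frac{1}{49302}\right) = \frac{54}{6191} - \frac{2045}{4482} = - \frac{12418567}{27748062}$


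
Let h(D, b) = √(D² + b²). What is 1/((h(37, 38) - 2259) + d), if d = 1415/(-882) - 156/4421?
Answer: -34372374105464010/77660779005592615933 - 15204712059684*√2813/77660779005592615933 ≈ -0.00045298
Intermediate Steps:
d = -6393307/3899322 (d = 1415*(-1/882) - 156*1/4421 = -1415/882 - 156/4421 = -6393307/3899322 ≈ -1.6396)
1/((h(37, 38) - 2259) + d) = 1/((√(37² + 38²) - 2259) - 6393307/3899322) = 1/((√(1369 + 1444) - 2259) - 6393307/3899322) = 1/((√2813 - 2259) - 6393307/3899322) = 1/((-2259 + √2813) - 6393307/3899322) = 1/(-8814961705/3899322 + √2813)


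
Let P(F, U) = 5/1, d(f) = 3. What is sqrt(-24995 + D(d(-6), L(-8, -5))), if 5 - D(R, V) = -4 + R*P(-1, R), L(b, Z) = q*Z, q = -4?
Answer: I*sqrt(25001) ≈ 158.12*I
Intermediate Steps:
P(F, U) = 5 (P(F, U) = 5*1 = 5)
L(b, Z) = -4*Z
D(R, V) = 9 - 5*R (D(R, V) = 5 - (-4 + R*5) = 5 - (-4 + 5*R) = 5 + (4 - 5*R) = 9 - 5*R)
sqrt(-24995 + D(d(-6), L(-8, -5))) = sqrt(-24995 + (9 - 5*3)) = sqrt(-24995 + (9 - 15)) = sqrt(-24995 - 6) = sqrt(-25001) = I*sqrt(25001)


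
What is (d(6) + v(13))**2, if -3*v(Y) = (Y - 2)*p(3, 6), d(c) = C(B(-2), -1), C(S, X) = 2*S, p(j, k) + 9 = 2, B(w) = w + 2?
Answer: 5929/9 ≈ 658.78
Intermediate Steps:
B(w) = 2 + w
p(j, k) = -7 (p(j, k) = -9 + 2 = -7)
d(c) = 0 (d(c) = 2*(2 - 2) = 2*0 = 0)
v(Y) = -14/3 + 7*Y/3 (v(Y) = -(Y - 2)*(-7)/3 = -(-2 + Y)*(-7)/3 = -(14 - 7*Y)/3 = -14/3 + 7*Y/3)
(d(6) + v(13))**2 = (0 + (-14/3 + (7/3)*13))**2 = (0 + (-14/3 + 91/3))**2 = (0 + 77/3)**2 = (77/3)**2 = 5929/9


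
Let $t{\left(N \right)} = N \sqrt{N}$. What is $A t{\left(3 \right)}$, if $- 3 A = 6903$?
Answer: $- 6903 \sqrt{3} \approx -11956.0$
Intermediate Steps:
$A = -2301$ ($A = \left(- \frac{1}{3}\right) 6903 = -2301$)
$t{\left(N \right)} = N^{\frac{3}{2}}$
$A t{\left(3 \right)} = - 2301 \cdot 3^{\frac{3}{2}} = - 2301 \cdot 3 \sqrt{3} = - 6903 \sqrt{3}$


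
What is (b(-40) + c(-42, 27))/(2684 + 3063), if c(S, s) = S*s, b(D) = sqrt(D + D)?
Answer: -162/821 + 4*I*sqrt(5)/5747 ≈ -0.19732 + 0.0015563*I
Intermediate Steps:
b(D) = sqrt(2)*sqrt(D) (b(D) = sqrt(2*D) = sqrt(2)*sqrt(D))
(b(-40) + c(-42, 27))/(2684 + 3063) = (sqrt(2)*sqrt(-40) - 42*27)/(2684 + 3063) = (sqrt(2)*(2*I*sqrt(10)) - 1134)/5747 = (4*I*sqrt(5) - 1134)*(1/5747) = (-1134 + 4*I*sqrt(5))*(1/5747) = -162/821 + 4*I*sqrt(5)/5747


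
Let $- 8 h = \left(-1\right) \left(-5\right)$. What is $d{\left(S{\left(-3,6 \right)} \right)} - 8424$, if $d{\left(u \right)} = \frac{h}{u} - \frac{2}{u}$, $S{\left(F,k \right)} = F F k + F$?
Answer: $- \frac{1145671}{136} \approx -8424.0$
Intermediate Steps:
$h = - \frac{5}{8}$ ($h = - \frac{\left(-1\right) \left(-5\right)}{8} = \left(- \frac{1}{8}\right) 5 = - \frac{5}{8} \approx -0.625$)
$S{\left(F,k \right)} = F + k F^{2}$ ($S{\left(F,k \right)} = F^{2} k + F = k F^{2} + F = F + k F^{2}$)
$d{\left(u \right)} = - \frac{21}{8 u}$ ($d{\left(u \right)} = - \frac{5}{8 u} - \frac{2}{u} = - \frac{21}{8 u}$)
$d{\left(S{\left(-3,6 \right)} \right)} - 8424 = - \frac{21}{8 \left(- 3 \left(1 - 18\right)\right)} - 8424 = - \frac{21}{8 \left(\left(-3\right) \left(-17\right)\right)} - 8424 = - \frac{21}{8 \cdot 51} - 8424 = \left(- \frac{21}{8}\right) \frac{1}{51} - 8424 = - \frac{7}{136} - 8424 = - \frac{1145671}{136}$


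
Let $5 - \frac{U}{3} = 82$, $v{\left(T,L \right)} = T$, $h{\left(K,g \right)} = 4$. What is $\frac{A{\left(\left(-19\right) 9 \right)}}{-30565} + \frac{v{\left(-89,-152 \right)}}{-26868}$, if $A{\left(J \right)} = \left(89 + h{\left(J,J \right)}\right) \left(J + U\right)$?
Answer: $\frac{1007207333}{821220420} \approx 1.2265$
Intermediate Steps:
$U = -231$ ($U = 15 - 246 = -231$)
$A{\left(J \right)} = -21483 + 93 J$ ($A{\left(J \right)} = \left(89 + 4\right) \left(J - 231\right) = 93 \left(-231 + J\right) = -21483 + 93 J$)
$\frac{A{\left(\left(-19\right) 9 \right)}}{-30565} + \frac{v{\left(-89,-152 \right)}}{-26868} = \frac{-21483 + 93 \left(\left(-19\right) 9\right)}{-30565} - \frac{89}{-26868} = \left(-21483 + 93 \left(-171\right)\right) \left(- \frac{1}{30565}\right) - - \frac{89}{26868} = \left(-21483 - 15903\right) \left(- \frac{1}{30565}\right) + \frac{89}{26868} = \left(-37386\right) \left(- \frac{1}{30565}\right) + \frac{89}{26868} = \frac{37386}{30565} + \frac{89}{26868} = \frac{1007207333}{821220420}$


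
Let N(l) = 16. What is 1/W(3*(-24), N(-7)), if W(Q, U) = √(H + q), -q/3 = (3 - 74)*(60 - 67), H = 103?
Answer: -I*√347/694 ≈ -0.026841*I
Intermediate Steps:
q = -1491 (q = -3*(3 - 74)*(60 - 67) = -(-213)*(-7) = -3*497 = -1491)
W(Q, U) = 2*I*√347 (W(Q, U) = √(103 - 1491) = √(-1388) = 2*I*√347)
1/W(3*(-24), N(-7)) = 1/(2*I*√347) = -I*√347/694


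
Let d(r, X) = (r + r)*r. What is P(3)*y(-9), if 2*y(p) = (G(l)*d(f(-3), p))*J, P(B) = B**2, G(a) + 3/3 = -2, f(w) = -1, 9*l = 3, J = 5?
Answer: -135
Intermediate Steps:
l = 1/3 (l = (1/9)*3 = 1/3 ≈ 0.33333)
d(r, X) = 2*r**2 (d(r, X) = (2*r)*r = 2*r**2)
G(a) = -3 (G(a) = -1 - 2 = -3)
y(p) = -15 (y(p) = (-6*(-1)**2*5)/2 = (-6*5)/2 = (1/2)*(-30) = -15)
P(3)*y(-9) = 3**2*(-15) = 9*(-15) = -135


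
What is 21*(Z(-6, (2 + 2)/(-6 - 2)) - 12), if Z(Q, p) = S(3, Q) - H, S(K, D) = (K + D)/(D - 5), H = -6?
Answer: -1323/11 ≈ -120.27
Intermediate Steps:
S(K, D) = (D + K)/(-5 + D)
Z(Q, p) = 6 + (3 + Q)/(-5 + Q) (Z(Q, p) = (Q + 3)/(-5 + Q) - 1*(-6) = (3 + Q)/(-5 + Q) + 6 = 6 + (3 + Q)/(-5 + Q))
21*(Z(-6, (2 + 2)/(-6 - 2)) - 12) = 21*((-27 + 7*(-6))/(-5 - 6) - 12) = 21*((-27 - 42)/(-11) - 12) = 21*(-1/11*(-69) - 12) = 21*(69/11 - 12) = 21*(-63/11) = -1323/11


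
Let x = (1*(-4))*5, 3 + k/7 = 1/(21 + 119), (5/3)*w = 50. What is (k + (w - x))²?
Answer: 337561/400 ≈ 843.90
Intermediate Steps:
w = 30 (w = (⅗)*50 = 30)
k = -419/20 (k = -21 + 7/(21 + 119) = -21 + 7/140 = -21 + 7*(1/140) = -21 + 1/20 = -419/20 ≈ -20.950)
x = -20 (x = -4*5 = -20)
(k + (w - x))² = (-419/20 + (30 - 1*(-20)))² = (-419/20 + (30 + 20))² = (-419/20 + 50)² = (581/20)² = 337561/400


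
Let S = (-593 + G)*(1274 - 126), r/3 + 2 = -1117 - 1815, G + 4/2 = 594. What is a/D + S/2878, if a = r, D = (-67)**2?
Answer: -15242764/6459671 ≈ -2.3597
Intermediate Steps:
G = 592 (G = -2 + 594 = 592)
r = -8802 (r = -6 + 3*(-1117 - 1815) = -6 + 3*(-2932) = -6 - 8796 = -8802)
D = 4489
a = -8802
S = -1148 (S = (-593 + 592)*(1274 - 126) = -1*1148 = -1148)
a/D + S/2878 = -8802/4489 - 1148/2878 = -8802*1/4489 - 1148*1/2878 = -8802/4489 - 574/1439 = -15242764/6459671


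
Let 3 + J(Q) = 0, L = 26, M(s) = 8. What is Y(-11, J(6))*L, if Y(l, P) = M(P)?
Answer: 208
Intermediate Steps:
J(Q) = -3 (J(Q) = -3 + 0 = -3)
Y(l, P) = 8
Y(-11, J(6))*L = 8*26 = 208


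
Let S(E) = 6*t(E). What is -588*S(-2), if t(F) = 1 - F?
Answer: -10584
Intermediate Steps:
S(E) = 6 - 6*E (S(E) = 6*(1 - E) = 6 - 6*E)
-588*S(-2) = -588*(6 - 6*(-2)) = -588*(6 + 12) = -588*18 = -10584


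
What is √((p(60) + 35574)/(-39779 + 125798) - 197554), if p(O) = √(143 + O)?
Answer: √(-1461752001749088 + 86019*√203)/86019 ≈ 444.47*I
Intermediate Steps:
√((p(60) + 35574)/(-39779 + 125798) - 197554) = √((√(143 + 60) + 35574)/(-39779 + 125798) - 197554) = √((√203 + 35574)/86019 - 197554) = √((35574 + √203)*(1/86019) - 197554) = √((11858/28673 + √203/86019) - 197554) = √(-5664453984/28673 + √203/86019)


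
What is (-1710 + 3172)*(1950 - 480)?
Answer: 2149140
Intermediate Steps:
(-1710 + 3172)*(1950 - 480) = 1462*1470 = 2149140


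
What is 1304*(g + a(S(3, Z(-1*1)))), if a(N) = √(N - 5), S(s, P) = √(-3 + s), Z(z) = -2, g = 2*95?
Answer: 247760 + 1304*I*√5 ≈ 2.4776e+5 + 2915.8*I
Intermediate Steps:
g = 190
a(N) = √(-5 + N)
1304*(g + a(S(3, Z(-1*1)))) = 1304*(190 + √(-5 + √(-3 + 3))) = 1304*(190 + √(-5 + √0)) = 1304*(190 + √(-5 + 0)) = 1304*(190 + √(-5)) = 1304*(190 + I*√5) = 247760 + 1304*I*√5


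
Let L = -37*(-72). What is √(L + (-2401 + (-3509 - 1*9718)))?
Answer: 2*I*√3241 ≈ 113.86*I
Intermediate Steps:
L = 2664
√(L + (-2401 + (-3509 - 1*9718))) = √(2664 + (-2401 + (-3509 - 1*9718))) = √(2664 + (-2401 + (-3509 - 9718))) = √(2664 + (-2401 - 13227)) = √(2664 - 15628) = √(-12964) = 2*I*√3241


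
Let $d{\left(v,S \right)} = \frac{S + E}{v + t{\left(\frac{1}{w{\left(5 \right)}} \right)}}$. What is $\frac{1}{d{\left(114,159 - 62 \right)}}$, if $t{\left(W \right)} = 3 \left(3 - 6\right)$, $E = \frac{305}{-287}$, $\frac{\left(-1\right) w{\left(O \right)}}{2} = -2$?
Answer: $\frac{10045}{9178} \approx 1.0945$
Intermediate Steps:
$w{\left(O \right)} = 4$ ($w{\left(O \right)} = \left(-2\right) \left(-2\right) = 4$)
$E = - \frac{305}{287}$ ($E = 305 \left(- \frac{1}{287}\right) = - \frac{305}{287} \approx -1.0627$)
$t{\left(W \right)} = -9$ ($t{\left(W \right)} = 3 \left(3 - 6\right) = 3 \left(-3\right) = -9$)
$d{\left(v,S \right)} = \frac{- \frac{305}{287} + S}{-9 + v}$ ($d{\left(v,S \right)} = \frac{S - \frac{305}{287}}{v - 9} = \frac{- \frac{305}{287} + S}{-9 + v}$)
$\frac{1}{d{\left(114,159 - 62 \right)}} = \frac{1}{\frac{1}{-9 + 114} \left(- \frac{305}{287} + \left(159 - 62\right)\right)} = \frac{1}{\frac{1}{105} \left(- \frac{305}{287} + \left(159 - 62\right)\right)} = \frac{1}{\frac{1}{105} \left(- \frac{305}{287} + 97\right)} = \frac{1}{\frac{1}{105} \cdot \frac{27534}{287}} = \frac{1}{\frac{9178}{10045}} = \frac{10045}{9178}$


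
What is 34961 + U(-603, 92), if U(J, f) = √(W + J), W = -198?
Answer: 34961 + 3*I*√89 ≈ 34961.0 + 28.302*I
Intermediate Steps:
U(J, f) = √(-198 + J)
34961 + U(-603, 92) = 34961 + √(-198 - 603) = 34961 + √(-801) = 34961 + 3*I*√89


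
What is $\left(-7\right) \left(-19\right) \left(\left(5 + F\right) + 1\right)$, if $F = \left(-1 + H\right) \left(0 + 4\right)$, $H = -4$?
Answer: $-1862$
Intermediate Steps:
$F = -20$ ($F = \left(-1 - 4\right) \left(0 + 4\right) = \left(-5\right) 4 = -20$)
$\left(-7\right) \left(-19\right) \left(\left(5 + F\right) + 1\right) = \left(-7\right) \left(-19\right) \left(\left(5 - 20\right) + 1\right) = 133 \left(-15 + 1\right) = 133 \left(-14\right) = -1862$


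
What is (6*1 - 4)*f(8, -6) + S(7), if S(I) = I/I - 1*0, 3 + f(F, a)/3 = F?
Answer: 31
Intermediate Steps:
f(F, a) = -9 + 3*F
S(I) = 1 (S(I) = 1 + 0 = 1)
(6*1 - 4)*f(8, -6) + S(7) = (6*1 - 4)*(-9 + 3*8) + 1 = (6 - 4)*(-9 + 24) + 1 = 2*15 + 1 = 30 + 1 = 31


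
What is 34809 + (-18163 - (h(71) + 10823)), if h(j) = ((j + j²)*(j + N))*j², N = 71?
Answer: -3659276241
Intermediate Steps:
h(j) = j²*(71 + j)*(j + j²) (h(j) = ((j + j²)*(j + 71))*j² = ((j + j²)*(71 + j))*j² = ((71 + j)*(j + j²))*j² = j²*(71 + j)*(j + j²))
34809 + (-18163 - (h(71) + 10823)) = 34809 + (-18163 - (71³*(71 + 71² + 72*71) + 10823)) = 34809 + (-18163 - (357911*(71 + 5041 + 5112) + 10823)) = 34809 + (-18163 - (357911*10224 + 10823)) = 34809 + (-18163 - (3659282064 + 10823)) = 34809 + (-18163 - 1*3659292887) = 34809 + (-18163 - 3659292887) = 34809 - 3659311050 = -3659276241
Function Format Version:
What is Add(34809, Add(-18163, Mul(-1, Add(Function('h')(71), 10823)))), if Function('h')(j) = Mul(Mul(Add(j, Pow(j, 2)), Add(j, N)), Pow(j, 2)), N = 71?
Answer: -3659276241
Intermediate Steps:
Function('h')(j) = Mul(Pow(j, 2), Add(71, j), Add(j, Pow(j, 2))) (Function('h')(j) = Mul(Mul(Add(j, Pow(j, 2)), Add(j, 71)), Pow(j, 2)) = Mul(Mul(Add(j, Pow(j, 2)), Add(71, j)), Pow(j, 2)) = Mul(Mul(Add(71, j), Add(j, Pow(j, 2))), Pow(j, 2)) = Mul(Pow(j, 2), Add(71, j), Add(j, Pow(j, 2))))
Add(34809, Add(-18163, Mul(-1, Add(Function('h')(71), 10823)))) = Add(34809, Add(-18163, Mul(-1, Add(Mul(Pow(71, 3), Add(71, Pow(71, 2), Mul(72, 71))), 10823)))) = Add(34809, Add(-18163, Mul(-1, Add(Mul(357911, Add(71, 5041, 5112)), 10823)))) = Add(34809, Add(-18163, Mul(-1, Add(Mul(357911, 10224), 10823)))) = Add(34809, Add(-18163, Mul(-1, Add(3659282064, 10823)))) = Add(34809, Add(-18163, Mul(-1, 3659292887))) = Add(34809, Add(-18163, -3659292887)) = Add(34809, -3659311050) = -3659276241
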